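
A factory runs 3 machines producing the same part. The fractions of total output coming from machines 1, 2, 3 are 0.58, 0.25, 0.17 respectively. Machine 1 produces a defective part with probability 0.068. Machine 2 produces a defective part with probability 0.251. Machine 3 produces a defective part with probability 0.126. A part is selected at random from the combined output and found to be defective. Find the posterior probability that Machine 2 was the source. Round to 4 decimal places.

P(defective|M1) = 0.068; P(defective|M2) = 0.251; P(defective|M3) = 0.126.
Prior × likelihood for each source: 0.58·0.068=0.03944, 0.25·0.251=0.06275, 0.17·0.126=0.02142. Summing gives P(defective) = 0.12361.
P(Machine 2 | defective) = 0.06275 / 0.12361 = 0.5076.

Posterior probability ≈ 0.5076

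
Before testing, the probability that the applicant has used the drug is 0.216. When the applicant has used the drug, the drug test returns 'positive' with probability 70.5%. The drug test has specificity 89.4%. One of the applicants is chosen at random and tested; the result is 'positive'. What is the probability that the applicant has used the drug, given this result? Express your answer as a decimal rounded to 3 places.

P(H | E) ≈ 0.647

Write H for 'the applicant has used the drug'. Prior odds H:¬H = 0.216/0.784 = 0.27551. For the 'positive' outcome, the likelihood ratio is 0.705/0.106 = 6.6509.
Posterior odds = 0.27551 × 6.6509 = 1.8324, so P(H|E) = 1.8324/(1+1.8324) = 0.647.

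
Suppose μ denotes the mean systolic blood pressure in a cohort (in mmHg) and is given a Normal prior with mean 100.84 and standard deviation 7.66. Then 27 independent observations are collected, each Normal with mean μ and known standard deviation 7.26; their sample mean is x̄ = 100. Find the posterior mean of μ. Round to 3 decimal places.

Posterior mean ≈ 100.027

Prior precision 1/τ₀² = 1/7.66² = 0.0170429; data precision n/σ² = 27/7.26² = 0.512260.
Posterior precision = 0.0170429 + 0.512260 = 0.529303.
Posterior mean = (0.0170429·100.84 + 0.512260·100) / 0.529303 = 100.027.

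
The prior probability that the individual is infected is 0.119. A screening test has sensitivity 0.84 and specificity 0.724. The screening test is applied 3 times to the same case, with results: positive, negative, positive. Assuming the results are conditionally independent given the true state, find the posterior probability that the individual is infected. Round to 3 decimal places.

Posterior P(H) ≈ 0.217

With H the event that the individual is infected, the joint likelihood of the observed sequence is P(data|H) = 0.84·0.16·0.84 = 0.11290 and P(data|¬H) = 0.276·0.724·0.276 = 0.055151.
Bayes: P(H|data) = 0.119·0.11290 / (0.119·0.11290 + 0.881·0.055151) = 0.013435/0.062023 = 0.2166.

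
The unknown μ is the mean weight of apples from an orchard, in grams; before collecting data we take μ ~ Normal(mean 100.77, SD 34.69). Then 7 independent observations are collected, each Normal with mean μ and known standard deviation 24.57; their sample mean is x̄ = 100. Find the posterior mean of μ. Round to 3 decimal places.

With known σ, the Normal prior is conjugate. Weight on the data is w = (n/σ²)/(n/σ² + 1/τ₀²) = 0.0115955/(0.0115955+0.00083098) = 0.93313.
Posterior mean = w·x̄ + (1−w)·μ₀ = 0.93313·100 + 0.066872·100.77 = 100.051.

Posterior mean ≈ 100.051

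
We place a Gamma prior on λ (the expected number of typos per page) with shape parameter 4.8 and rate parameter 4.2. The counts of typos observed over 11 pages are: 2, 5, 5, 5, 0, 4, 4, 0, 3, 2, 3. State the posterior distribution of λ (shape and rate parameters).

The Poisson likelihood adds the total count to the shape and the number of exposure periods to the rate. Here ∑xᵢ = 33 and n = 11, so shape 4.8→37.8 and rate 4.2→15.2.

Posterior: Gamma(shape=37.8, rate=15.2)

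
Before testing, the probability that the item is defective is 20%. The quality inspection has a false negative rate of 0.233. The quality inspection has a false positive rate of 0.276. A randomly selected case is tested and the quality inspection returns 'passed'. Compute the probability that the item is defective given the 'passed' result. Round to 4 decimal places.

P(H | E) ≈ 0.0745

Let H be the event that the item is defective. P(H) = 0.2, so P(¬H) = 0.8. With E the 'passed' result, P(E|H) = 0.233 and P(E|¬H) = 0.724.
P(E) = 0.233·0.2 + 0.724·0.8 = 0.046600 + 0.57920 = 0.62580.
By Bayes' theorem, P(H|E) = 0.046600 / 0.62580 = 0.0745.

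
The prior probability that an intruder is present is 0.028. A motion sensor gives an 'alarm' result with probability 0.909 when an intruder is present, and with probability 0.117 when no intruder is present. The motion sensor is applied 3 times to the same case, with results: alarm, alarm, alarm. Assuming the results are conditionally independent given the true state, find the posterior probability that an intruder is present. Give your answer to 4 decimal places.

With H the event that an intruder is present, the joint likelihood of the observed sequence is P(data|H) = 0.909·0.909·0.909 = 0.75109 and P(data|¬H) = 0.117·0.117·0.117 = 0.0016016.
Bayes: P(H|data) = 0.028·0.75109 / (0.028·0.75109 + 0.972·0.0016016) = 0.021031/0.022587 = 0.9311.

Posterior P(H) ≈ 0.9311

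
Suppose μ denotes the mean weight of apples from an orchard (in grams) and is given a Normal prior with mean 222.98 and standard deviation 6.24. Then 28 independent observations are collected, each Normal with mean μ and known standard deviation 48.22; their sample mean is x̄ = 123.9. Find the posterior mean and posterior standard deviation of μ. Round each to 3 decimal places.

Prior precision 1/τ₀² = 1/6.24² = 0.0256821; data precision n/σ² = 28/48.22² = 0.0120421.
Posterior precision = 0.0256821 + 0.0120421 = 0.0377243, giving posterior SD = 1/√0.0377243 = 5.149.
Posterior mean = (0.0256821·222.98 + 0.0120421·123.9) / 0.0377243 = 191.352.

Posterior mean ≈ 191.352; posterior SD ≈ 5.149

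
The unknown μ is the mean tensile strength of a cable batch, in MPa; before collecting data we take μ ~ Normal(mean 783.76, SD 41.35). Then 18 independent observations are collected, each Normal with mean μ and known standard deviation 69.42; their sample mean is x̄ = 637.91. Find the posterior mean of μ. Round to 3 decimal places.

With known σ, the Normal prior is conjugate. Weight on the data is w = (n/σ²)/(n/σ² + 1/τ₀²) = 0.00373511/(0.00373511+0.00058486) = 0.86462.
Posterior mean = w·x̄ + (1−w)·μ₀ = 0.86462·637.91 + 0.13538·783.76 = 657.656.

Posterior mean ≈ 657.656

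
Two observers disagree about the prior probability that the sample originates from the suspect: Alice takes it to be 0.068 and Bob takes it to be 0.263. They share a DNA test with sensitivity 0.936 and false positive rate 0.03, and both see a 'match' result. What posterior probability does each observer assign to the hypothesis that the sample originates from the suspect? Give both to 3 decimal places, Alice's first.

The likelihood ratio for a 'match' result is 0.936/0.03 = 31.200.
Alice: prior odds 0.068/0.932 = 0.072961; posterior odds 2.2764; posterior probability 0.695.
Bob: prior odds 0.263/0.737 = 0.35685; posterior odds 11.134; posterior probability 0.918.

Alice: 0.695; Bob: 0.918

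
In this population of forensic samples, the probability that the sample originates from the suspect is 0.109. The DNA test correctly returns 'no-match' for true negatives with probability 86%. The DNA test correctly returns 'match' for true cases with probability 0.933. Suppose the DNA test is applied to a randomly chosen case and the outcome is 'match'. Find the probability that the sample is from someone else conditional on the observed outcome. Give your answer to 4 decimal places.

P(¬H | E) ≈ 0.5509

Let H be the event that the sample originates from the suspect. P(H) = 0.109, so P(¬H) = 0.891. With E the 'match' result, P(E|H) = 0.933 and P(E|¬H) = 0.14.
P(E) = 0.933·0.109 + 0.14·0.891 = 0.10170 + 0.12474 = 0.22644.
By Bayes' theorem, P(H|E) = 0.10170 / 0.22644 = 0.4491. Hence P(¬H|E) = 1 − 0.4491 = 0.5509.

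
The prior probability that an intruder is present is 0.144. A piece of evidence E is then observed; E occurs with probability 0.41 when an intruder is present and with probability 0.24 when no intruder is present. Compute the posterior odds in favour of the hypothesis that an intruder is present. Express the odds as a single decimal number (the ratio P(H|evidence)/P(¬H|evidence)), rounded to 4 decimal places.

Posterior odds ≈ 0.2874

Prior odds = 0.144/(1−0.144) = 0.16822. In log-odds, ln(0.16822) = -1.7825.
Add log likelihood ratio: ln(1.7083) = 0.53552.
Posterior log-odds = -1.2469, so posterior odds = exp(-1.2469) = 0.28738.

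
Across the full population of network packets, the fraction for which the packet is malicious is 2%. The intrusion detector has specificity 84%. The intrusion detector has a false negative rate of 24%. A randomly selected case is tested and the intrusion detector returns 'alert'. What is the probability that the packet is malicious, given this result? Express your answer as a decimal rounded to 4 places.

Let H be the event that the packet is malicious. P(H) = 0.02, so P(¬H) = 0.98. With E the 'alert' result, P(E|H) = 0.76 and P(E|¬H) = 0.16.
P(E) = 0.76·0.02 + 0.16·0.98 = 0.015200 + 0.15680 = 0.17200.
By Bayes' theorem, P(H|E) = 0.015200 / 0.17200 = 0.0884.

P(H | E) ≈ 0.0884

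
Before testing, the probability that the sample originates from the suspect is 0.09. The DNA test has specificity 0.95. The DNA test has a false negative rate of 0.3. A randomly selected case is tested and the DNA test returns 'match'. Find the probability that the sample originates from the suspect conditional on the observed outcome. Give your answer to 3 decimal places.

Write H for 'the sample originates from the suspect'. Prior odds H:¬H = 0.09/0.91 = 0.098901. For the 'match' outcome, the likelihood ratio is 0.7/0.05 = 14.000.
Posterior odds = 0.098901 × 14.000 = 1.3846, so P(H|E) = 1.3846/(1+1.3846) = 0.581.

P(H | E) ≈ 0.581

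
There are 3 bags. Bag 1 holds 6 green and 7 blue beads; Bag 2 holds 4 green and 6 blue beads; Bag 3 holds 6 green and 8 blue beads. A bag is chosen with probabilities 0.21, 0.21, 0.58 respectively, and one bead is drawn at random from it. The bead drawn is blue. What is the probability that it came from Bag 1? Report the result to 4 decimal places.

Tabulate prior·likelihood by source: [1] prior 0.21, lik 0.5385, product 0.1131; [2] prior 0.21, lik 0.6, product 0.1260; [3] prior 0.58, lik 0.5714, product 0.3314.
Normalizing constant = 0.57051; the posterior for Bag 1 is its product over the sum, 0.1131/0.57051 = 0.1982.

Posterior probability ≈ 0.1982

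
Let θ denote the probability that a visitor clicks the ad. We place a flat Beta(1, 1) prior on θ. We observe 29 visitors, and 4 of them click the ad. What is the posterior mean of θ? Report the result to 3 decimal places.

Posterior mean ≈ 0.161

The binomial likelihood is conjugate to the Beta prior: with 4 successes and 25 failures, the posterior is Beta(1+4, 1+25) = Beta(5, 26).
E[θ | data] = 5/(5+26) = 0.161.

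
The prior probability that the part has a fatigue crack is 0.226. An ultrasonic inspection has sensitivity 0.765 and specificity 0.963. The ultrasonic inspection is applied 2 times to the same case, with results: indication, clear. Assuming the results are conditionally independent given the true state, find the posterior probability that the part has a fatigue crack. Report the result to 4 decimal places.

Let H be the event that the part has a fatigue crack; start with P(H) = 0.226. P('indication'|H) = 0.765, P('indication'|¬H) = 0.037.
Update on result 1 ('indication'): P(H) ← 0.765·0.2260 / (0.765·0.2260 + 0.037·0.7740) = 0.17289/0.20153 = 0.8579.
Update on result 2 ('clear'): P(H) ← 0.235·0.8579 / (0.235·0.8579 + 0.963·0.1421) = 0.20161/0.33845 = 0.5957.

Posterior P(H) ≈ 0.5957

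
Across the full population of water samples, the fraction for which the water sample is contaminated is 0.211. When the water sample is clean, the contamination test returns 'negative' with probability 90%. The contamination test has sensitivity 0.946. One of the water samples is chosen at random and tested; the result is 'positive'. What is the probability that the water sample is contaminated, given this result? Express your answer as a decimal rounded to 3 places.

P(H | E) ≈ 0.717

Let H be the event that the water sample is contaminated. P(H) = 0.211, so P(¬H) = 0.789. With E the 'positive' result, P(E|H) = 0.946 and P(E|¬H) = 0.1.
P(E) = 0.946·0.211 + 0.1·0.789 = 0.19961 + 0.078900 = 0.27851.
By Bayes' theorem, P(H|E) = 0.19961 / 0.27851 = 0.717.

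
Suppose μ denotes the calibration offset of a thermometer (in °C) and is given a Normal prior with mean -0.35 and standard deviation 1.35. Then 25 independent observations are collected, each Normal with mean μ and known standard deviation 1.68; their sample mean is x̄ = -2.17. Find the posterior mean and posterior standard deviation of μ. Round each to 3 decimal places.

Posterior mean ≈ -2.064; posterior SD ≈ 0.326

Prior precision 1/τ₀² = 1/1.35² = 0.548697; data precision n/σ² = 25/1.68² = 8.85771.
Posterior precision = 0.548697 + 8.85771 = 9.40641, giving posterior SD = 1/√9.40641 = 0.326.
Posterior mean = (0.548697·-0.35 + 8.85771·-2.17) / 9.40641 = -2.064.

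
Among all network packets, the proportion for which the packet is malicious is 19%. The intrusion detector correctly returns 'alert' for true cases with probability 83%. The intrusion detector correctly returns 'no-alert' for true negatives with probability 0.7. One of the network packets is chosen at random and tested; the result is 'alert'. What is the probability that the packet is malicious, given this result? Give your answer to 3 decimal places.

Let H be the event that the packet is malicious. P(H) = 0.19, so P(¬H) = 0.81. With E the 'alert' result, P(E|H) = 0.83 and P(E|¬H) = 0.3.
P(E) = 0.83·0.19 + 0.3·0.81 = 0.15770 + 0.24300 = 0.40070.
By Bayes' theorem, P(H|E) = 0.15770 / 0.40070 = 0.394.

P(H | E) ≈ 0.394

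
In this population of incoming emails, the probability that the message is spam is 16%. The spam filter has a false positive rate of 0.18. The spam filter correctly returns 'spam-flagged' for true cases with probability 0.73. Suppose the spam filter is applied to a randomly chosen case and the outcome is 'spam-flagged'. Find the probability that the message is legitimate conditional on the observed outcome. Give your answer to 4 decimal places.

Let H be the event that the message is spam. P(H) = 0.16, so P(¬H) = 0.84. With E the 'spam-flagged' result, P(E|H) = 0.73 and P(E|¬H) = 0.18.
P(E) = 0.73·0.16 + 0.18·0.84 = 0.11680 + 0.15120 = 0.26800.
By Bayes' theorem, P(H|E) = 0.11680 / 0.26800 = 0.4358. Hence P(¬H|E) = 1 − 0.4358 = 0.5642.

P(¬H | E) ≈ 0.5642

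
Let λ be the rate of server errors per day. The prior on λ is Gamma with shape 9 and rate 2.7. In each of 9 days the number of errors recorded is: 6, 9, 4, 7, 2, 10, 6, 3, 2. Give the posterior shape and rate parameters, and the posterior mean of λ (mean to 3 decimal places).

Posterior: Gamma(shape=58, rate=11.7); mean ≈ 4.957

Total count ∑xᵢ = 49 over n = 9 days.
Gamma is conjugate to the Poisson likelihood: posterior is Gamma(shape = 9+49 = 58, rate = 2.7+9 = 11.7).
E[λ | data] = 58/11.7 = 4.957.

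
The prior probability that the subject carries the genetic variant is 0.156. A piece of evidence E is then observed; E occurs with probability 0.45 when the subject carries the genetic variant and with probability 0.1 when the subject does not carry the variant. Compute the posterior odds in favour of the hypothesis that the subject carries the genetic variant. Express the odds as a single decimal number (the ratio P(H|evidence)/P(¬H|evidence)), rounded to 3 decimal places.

Posterior odds ≈ 0.832

Prior odds = 0.156/(1−0.156) = 0.18483. In log-odds, ln(0.18483) = -1.6883.
Add log likelihood ratio: ln(4.5000) = 1.5041.
Posterior log-odds = -0.18422, so posterior odds = exp(-0.18422) = 0.83175.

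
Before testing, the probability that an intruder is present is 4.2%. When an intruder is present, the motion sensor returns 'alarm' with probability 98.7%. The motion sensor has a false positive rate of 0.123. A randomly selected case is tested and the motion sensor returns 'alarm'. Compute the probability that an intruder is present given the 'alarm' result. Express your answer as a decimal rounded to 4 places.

Write H for 'an intruder is present'. Prior odds H:¬H = 0.042/0.958 = 0.043841. For the 'alarm' outcome, the likelihood ratio is 0.987/0.123 = 8.0244.
Posterior odds = 0.043841 × 8.0244 = 0.35180, so P(H|E) = 0.35180/(1+0.35180) = 0.2602.

P(H | E) ≈ 0.2602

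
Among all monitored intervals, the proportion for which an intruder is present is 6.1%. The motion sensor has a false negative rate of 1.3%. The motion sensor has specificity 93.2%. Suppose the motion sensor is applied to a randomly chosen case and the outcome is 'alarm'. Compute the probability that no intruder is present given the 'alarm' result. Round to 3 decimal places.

Write H for 'an intruder is present'. Prior odds H:¬H = 0.061/0.939 = 0.064963. For the 'alarm' outcome, the likelihood ratio is 0.987/0.068 = 14.515.
Posterior odds = 0.064963 × 14.515 = 0.94291, so P(H|E) = 0.94291/(1+0.94291) = 0.485. Then P(¬H|E) = 1 − 0.485 = 0.515.

P(¬H | E) ≈ 0.515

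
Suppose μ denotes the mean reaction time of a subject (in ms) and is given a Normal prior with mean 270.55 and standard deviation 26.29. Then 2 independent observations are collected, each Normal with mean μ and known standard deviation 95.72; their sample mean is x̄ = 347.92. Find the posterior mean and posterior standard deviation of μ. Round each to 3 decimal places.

With known σ, the Normal prior is conjugate. Weight on the data is w = (n/σ²)/(n/σ² + 1/τ₀²) = 0.00021829/(0.00021829+0.00144683) = 0.13109.
Posterior mean = w·x̄ + (1−w)·μ₀ = 0.13109·347.92 + 0.86891·270.55 = 280.693. Posterior variance = 1/(0.00021829+0.00144683) = 600.557, so SD = 24.506.

Posterior mean ≈ 280.693; posterior SD ≈ 24.506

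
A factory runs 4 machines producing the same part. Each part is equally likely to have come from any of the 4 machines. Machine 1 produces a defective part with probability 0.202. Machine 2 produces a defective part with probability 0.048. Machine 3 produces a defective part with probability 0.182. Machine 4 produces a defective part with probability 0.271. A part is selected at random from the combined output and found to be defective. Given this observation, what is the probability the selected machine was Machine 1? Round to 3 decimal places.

Posterior probability ≈ 0.287

Tabulate prior·likelihood by source: [1] prior 0.25, lik 0.202, product 0.05050; [2] prior 0.25, lik 0.048, product 0.01200; [3] prior 0.25, lik 0.182, product 0.04550; [4] prior 0.25, lik 0.271, product 0.06775.
Normalizing constant = 0.17575; the posterior for Machine 1 is its product over the sum, 0.05050/0.17575 = 0.287.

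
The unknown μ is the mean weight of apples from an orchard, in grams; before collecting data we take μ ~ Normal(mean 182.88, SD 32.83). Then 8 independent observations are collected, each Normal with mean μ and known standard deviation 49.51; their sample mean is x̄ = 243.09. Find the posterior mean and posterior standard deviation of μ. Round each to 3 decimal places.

With known σ, the Normal prior is conjugate. Weight on the data is w = (n/σ²)/(n/σ² + 1/τ₀²) = 0.00326365/(0.00326365+0.00092781) = 0.77864.
Posterior mean = w·x̄ + (1−w)·μ₀ = 0.77864·243.09 + 0.22136·182.88 = 229.762. Posterior variance = 1/(0.00326365+0.00092781) = 238.580, so SD = 15.446.

Posterior mean ≈ 229.762; posterior SD ≈ 15.446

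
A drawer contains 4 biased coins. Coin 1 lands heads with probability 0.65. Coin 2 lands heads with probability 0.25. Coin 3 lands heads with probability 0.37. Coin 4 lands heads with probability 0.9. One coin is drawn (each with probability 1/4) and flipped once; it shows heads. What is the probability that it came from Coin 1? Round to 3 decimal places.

Posterior probability ≈ 0.300

P(heads|C1) = 0.65; P(heads|C2) = 0.25; P(heads|C3) = 0.37; P(heads|C4) = 0.9.
Prior × likelihood for each source: 0.25·0.65=0.1625, 0.25·0.25=0.06250, 0.25·0.37=0.09250, 0.25·0.9=0.2250. Summing gives P(heads) = 0.54250.
P(Coin 1 | heads) = 0.1625 / 0.54250 = 0.300.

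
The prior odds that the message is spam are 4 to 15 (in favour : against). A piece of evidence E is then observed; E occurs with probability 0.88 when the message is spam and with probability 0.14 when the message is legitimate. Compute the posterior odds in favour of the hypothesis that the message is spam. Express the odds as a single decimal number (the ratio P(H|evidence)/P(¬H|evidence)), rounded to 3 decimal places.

Posterior odds ≈ 1.676

Prior odds = 4/15 = 0.26667. In log-odds, ln(0.26667) = -1.3218.
Add log likelihood ratio: ln(6.2857) = 1.8383.
Posterior log-odds = 0.51652, so posterior odds = exp(0.51652) = 1.6762.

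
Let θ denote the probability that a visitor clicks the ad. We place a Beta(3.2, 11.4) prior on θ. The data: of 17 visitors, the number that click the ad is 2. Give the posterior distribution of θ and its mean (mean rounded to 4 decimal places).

The binomial likelihood is conjugate to the Beta prior: with 2 successes and 15 failures, the posterior is Beta(3.2+2, 11.4+15) = Beta(5.2, 26.4).
Posterior mean = α/(α+β) = 5.2/31.6 = 0.1646.

Posterior: Beta(5.2, 26.4); mean ≈ 0.1646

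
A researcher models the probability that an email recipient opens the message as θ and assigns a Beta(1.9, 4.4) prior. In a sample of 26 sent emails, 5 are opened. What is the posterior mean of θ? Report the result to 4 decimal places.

The binomial likelihood is conjugate to the Beta prior: with 5 successes and 21 failures, the posterior is Beta(1.9+5, 4.4+21) = Beta(6.9, 25.4).
E[θ | data] = 6.9/(6.9+25.4) = 0.2136.

Posterior mean ≈ 0.2136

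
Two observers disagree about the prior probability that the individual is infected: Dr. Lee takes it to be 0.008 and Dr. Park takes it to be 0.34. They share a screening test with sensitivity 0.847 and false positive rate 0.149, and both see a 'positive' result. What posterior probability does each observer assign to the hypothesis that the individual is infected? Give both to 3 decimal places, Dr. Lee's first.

P('+'|H) = 0.847, P('+'|¬H) = 0.149.
Dr. Lee: numerator 0.847·0.008 = 0.0067760; evidence = 0.0067760+0.149·0.992 = 0.15458; posterior = 0.044.
Dr. Park: numerator 0.847·0.34 = 0.28798; evidence = 0.28798+0.149·0.66 = 0.38632; posterior = 0.745.

Dr. Lee: 0.044; Dr. Park: 0.745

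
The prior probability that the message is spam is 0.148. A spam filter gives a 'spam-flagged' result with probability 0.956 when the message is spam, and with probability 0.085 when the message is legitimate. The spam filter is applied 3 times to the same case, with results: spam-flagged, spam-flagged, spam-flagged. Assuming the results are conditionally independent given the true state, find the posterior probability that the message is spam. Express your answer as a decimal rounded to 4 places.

Let H be the event that the message is spam; start with P(H) = 0.148. P('spam-flagged'|H) = 0.956, P('spam-flagged'|¬H) = 0.085.
Update on result 1 ('spam-flagged'): P(H) ← 0.956·0.1480 / (0.956·0.1480 + 0.085·0.8520) = 0.14149/0.21391 = 0.6614.
Update on result 2 ('spam-flagged'): P(H) ← 0.956·0.6614 / (0.956·0.6614 + 0.085·0.3386) = 0.63234/0.66112 = 0.9565.
Update on result 3 ('spam-flagged'): P(H) ← 0.956·0.9565 / (0.956·0.9565 + 0.085·0.0435) = 0.91439/0.91809 = 0.9960.

Posterior P(H) ≈ 0.9960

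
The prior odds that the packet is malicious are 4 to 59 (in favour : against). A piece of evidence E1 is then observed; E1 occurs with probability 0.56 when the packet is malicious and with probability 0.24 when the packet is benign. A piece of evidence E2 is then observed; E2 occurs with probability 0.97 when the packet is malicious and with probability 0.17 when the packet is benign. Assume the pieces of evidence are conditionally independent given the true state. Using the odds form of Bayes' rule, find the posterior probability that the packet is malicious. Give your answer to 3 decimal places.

Prior odds = 4/59 = 0.067797. In log-odds, ln(0.067797) = -2.6912.
Add log likelihood ratios: ln(2.3333) + ln(5.7059) = 2.5888.
Posterior log-odds = -0.10245, so posterior odds = exp(-0.10245) = 0.90263. Converting, P(H|E) = 0.90263/1.9026 = 0.474.

Posterior probability ≈ 0.474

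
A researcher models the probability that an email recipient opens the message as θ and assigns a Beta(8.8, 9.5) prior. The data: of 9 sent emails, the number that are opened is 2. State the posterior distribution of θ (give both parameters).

Posterior: Beta(10.8, 16.5)

The binomial likelihood is conjugate to the Beta prior: with 2 successes and 7 failures, the posterior is Beta(8.8+2, 9.5+7) = Beta(10.8, 16.5).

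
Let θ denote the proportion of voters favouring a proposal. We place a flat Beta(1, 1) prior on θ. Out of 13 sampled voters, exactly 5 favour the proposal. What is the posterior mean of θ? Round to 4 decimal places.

The binomial likelihood is conjugate to the Beta prior: with 5 successes and 8 failures, the posterior is Beta(1+5, 1+8) = Beta(6, 9).
Posterior mean = α/(α+β) = 6/15 = 0.4000.

Posterior mean ≈ 0.4000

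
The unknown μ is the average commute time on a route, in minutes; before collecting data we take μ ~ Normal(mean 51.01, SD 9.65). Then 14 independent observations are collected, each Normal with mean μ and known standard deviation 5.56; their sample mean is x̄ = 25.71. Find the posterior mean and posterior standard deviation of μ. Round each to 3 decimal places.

With known σ, the Normal prior is conjugate. Weight on the data is w = (n/σ²)/(n/σ² + 1/τ₀²) = 0.452875/(0.452875+0.0107385) = 0.97684.
Posterior mean = w·x̄ + (1−w)·μ₀ = 0.97684·25.71 + 0.023163·51.01 = 26.296. Posterior variance = 1/(0.452875+0.0107385) = 2.15697, so SD = 1.469.

Posterior mean ≈ 26.296; posterior SD ≈ 1.469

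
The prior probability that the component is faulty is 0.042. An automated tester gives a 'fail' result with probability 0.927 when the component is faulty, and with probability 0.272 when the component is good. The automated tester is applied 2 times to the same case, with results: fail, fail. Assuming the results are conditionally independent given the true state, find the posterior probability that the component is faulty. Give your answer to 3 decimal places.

Let H be the event that the component is faulty; start with P(H) = 0.042. P('fail'|H) = 0.927, P('fail'|¬H) = 0.272.
Update on result 1 ('fail'): P(H) ← 0.927·0.0420 / (0.927·0.0420 + 0.272·0.9580) = 0.038934/0.29951 = 0.1300.
Update on result 2 ('fail'): P(H) ← 0.927·0.1300 / (0.927·0.1300 + 0.272·0.8700) = 0.12050/0.35714 = 0.3374.

Posterior P(H) ≈ 0.337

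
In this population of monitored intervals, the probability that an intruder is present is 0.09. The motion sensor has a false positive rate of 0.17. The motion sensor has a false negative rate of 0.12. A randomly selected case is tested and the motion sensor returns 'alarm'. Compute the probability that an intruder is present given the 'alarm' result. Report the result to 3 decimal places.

P(H | E) ≈ 0.339

Let H be the event that an intruder is present. P(H) = 0.09, so P(¬H) = 0.91. With E the 'alarm' result, P(E|H) = 0.88 and P(E|¬H) = 0.17.
P(E) = 0.88·0.09 + 0.17·0.91 = 0.079200 + 0.15470 = 0.23390.
By Bayes' theorem, P(H|E) = 0.079200 / 0.23390 = 0.339.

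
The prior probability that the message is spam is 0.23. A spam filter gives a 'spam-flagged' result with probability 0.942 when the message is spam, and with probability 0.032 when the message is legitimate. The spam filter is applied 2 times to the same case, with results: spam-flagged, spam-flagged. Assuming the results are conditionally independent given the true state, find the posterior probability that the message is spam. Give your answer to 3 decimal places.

With H the event that the message is spam, the joint likelihood of the observed sequence is P(data|H) = 0.942·0.942 = 0.88736 and P(data|¬H) = 0.032·0.032 = 0.0010240.
Bayes: P(H|data) = 0.23·0.88736 / (0.23·0.88736 + 0.77·0.0010240) = 0.20409/0.20488 = 0.9962.

Posterior P(H) ≈ 0.996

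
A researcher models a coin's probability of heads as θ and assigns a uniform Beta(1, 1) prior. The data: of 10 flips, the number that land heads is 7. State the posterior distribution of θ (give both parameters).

Posterior: Beta(8, 4)

Observing 7 successes and 3 failures updates Beta(1, 1) by adding the success and failure counts to the two shape parameters: α = 1+7 = 8, β = 1+3 = 4.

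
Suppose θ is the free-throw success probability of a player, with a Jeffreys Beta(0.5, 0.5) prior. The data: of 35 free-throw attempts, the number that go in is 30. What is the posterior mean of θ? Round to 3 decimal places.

Posterior mean ≈ 0.847

Observing 30 successes and 5 failures updates Beta(0.5, 0.5) by adding the success and failure counts to the two shape parameters: α = 0.5+30 = 30.5, β = 0.5+5 = 5.5.
E[θ | data] = 30.5/(30.5+5.5) = 0.847.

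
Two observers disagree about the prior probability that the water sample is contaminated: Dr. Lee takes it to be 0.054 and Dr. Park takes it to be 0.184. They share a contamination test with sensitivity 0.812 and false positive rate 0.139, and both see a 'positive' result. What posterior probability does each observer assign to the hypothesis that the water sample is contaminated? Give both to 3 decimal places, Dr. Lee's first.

Dr. Lee: 0.250; Dr. Park: 0.568

P('+'|H) = 0.812, P('+'|¬H) = 0.139.
Dr. Lee: numerator 0.812·0.054 = 0.043848; evidence = 0.043848+0.139·0.946 = 0.17534; posterior = 0.250.
Dr. Park: numerator 0.812·0.184 = 0.14941; evidence = 0.14941+0.139·0.816 = 0.26283; posterior = 0.568.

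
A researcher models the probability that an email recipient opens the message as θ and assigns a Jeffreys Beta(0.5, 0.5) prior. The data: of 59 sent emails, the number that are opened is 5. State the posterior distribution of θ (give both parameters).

Posterior: Beta(5.5, 54.5)

The binomial likelihood is conjugate to the Beta prior: with 5 successes and 54 failures, the posterior is Beta(0.5+5, 0.5+54) = Beta(5.5, 54.5).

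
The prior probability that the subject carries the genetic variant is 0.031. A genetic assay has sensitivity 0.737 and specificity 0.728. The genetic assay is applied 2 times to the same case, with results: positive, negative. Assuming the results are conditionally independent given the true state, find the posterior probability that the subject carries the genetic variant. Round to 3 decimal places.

Posterior P(H) ≈ 0.030

Let H be the event that the subject carries the genetic variant; start with P(H) = 0.031. P('positive'|H) = 0.737, P('positive'|¬H) = 0.272.
Update on result 1 ('positive'): P(H) ← 0.737·0.0310 / (0.737·0.0310 + 0.272·0.9690) = 0.022847/0.28642 = 0.0798.
Update on result 2 ('negative'): P(H) ← 0.263·0.0798 / (0.263·0.0798 + 0.728·0.9202) = 0.020979/0.69091 = 0.0304.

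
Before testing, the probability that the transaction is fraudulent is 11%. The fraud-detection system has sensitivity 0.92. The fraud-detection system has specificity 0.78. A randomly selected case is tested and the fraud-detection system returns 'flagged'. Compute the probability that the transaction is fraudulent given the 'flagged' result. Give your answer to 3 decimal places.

P(H | E) ≈ 0.341

Let H be the event that the transaction is fraudulent. P(H) = 0.11, so P(¬H) = 0.89. With E the 'flagged' result, P(E|H) = 0.92 and P(E|¬H) = 0.22.
P(E) = 0.92·0.11 + 0.22·0.89 = 0.10120 + 0.19580 = 0.29700.
By Bayes' theorem, P(H|E) = 0.10120 / 0.29700 = 0.341.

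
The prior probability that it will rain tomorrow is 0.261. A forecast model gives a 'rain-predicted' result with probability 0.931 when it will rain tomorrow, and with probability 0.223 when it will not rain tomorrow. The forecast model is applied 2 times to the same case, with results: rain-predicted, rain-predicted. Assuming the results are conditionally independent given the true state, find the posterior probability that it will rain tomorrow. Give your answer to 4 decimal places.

Let H be the event that it will rain tomorrow; start with P(H) = 0.261. P('rain-predicted'|H) = 0.931, P('rain-predicted'|¬H) = 0.223.
Update on result 1 ('rain-predicted'): P(H) ← 0.931·0.2610 / (0.931·0.2610 + 0.223·0.7390) = 0.24299/0.40779 = 0.5959.
Update on result 2 ('rain-predicted'): P(H) ← 0.931·0.5959 / (0.931·0.5959 + 0.223·0.4041) = 0.55476/0.64488 = 0.8603.

Posterior P(H) ≈ 0.8603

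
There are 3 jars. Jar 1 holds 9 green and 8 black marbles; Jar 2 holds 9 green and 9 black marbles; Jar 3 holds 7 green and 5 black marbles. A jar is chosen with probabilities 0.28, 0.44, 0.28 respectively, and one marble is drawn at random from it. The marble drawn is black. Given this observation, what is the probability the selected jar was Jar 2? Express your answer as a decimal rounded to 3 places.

Posterior probability ≈ 0.470

Tabulate prior·likelihood by source: [1] prior 0.28, lik 0.4706, product 0.1318; [2] prior 0.44, lik 0.5, product 0.2200; [3] prior 0.28, lik 0.4167, product 0.1167.
Normalizing constant = 0.46843; the posterior for Jar 2 is its product over the sum, 0.2200/0.46843 = 0.470.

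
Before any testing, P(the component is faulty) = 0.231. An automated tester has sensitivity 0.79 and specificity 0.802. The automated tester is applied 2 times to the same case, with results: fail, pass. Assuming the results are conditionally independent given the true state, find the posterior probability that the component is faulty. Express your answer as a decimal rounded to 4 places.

Posterior P(H) ≈ 0.2389

Let H be the event that the component is faulty; start with P(H) = 0.231. P('fail'|H) = 0.79, P('fail'|¬H) = 0.198.
Update on result 1 ('fail'): P(H) ← 0.79·0.2310 / (0.79·0.2310 + 0.198·0.7690) = 0.18249/0.33475 = 0.5451.
Update on result 2 ('pass'): P(H) ← 0.21·0.5451 / (0.21·0.5451 + 0.802·0.4549) = 0.11448/0.47927 = 0.2389.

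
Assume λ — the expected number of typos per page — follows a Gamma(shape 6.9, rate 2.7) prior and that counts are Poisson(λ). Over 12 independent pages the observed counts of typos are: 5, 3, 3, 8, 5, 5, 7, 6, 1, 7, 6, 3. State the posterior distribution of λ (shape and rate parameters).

The Poisson likelihood adds the total count to the shape and the number of exposure periods to the rate. Here ∑xᵢ = 59 and n = 12, so shape 6.9→65.9 and rate 2.7→14.7.

Posterior: Gamma(shape=65.9, rate=14.7)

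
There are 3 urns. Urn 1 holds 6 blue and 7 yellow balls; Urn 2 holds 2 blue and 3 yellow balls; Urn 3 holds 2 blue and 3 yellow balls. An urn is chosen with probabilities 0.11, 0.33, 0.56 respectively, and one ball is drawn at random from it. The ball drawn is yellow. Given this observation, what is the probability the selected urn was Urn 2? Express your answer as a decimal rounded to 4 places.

Tabulate prior·likelihood by source: [1] prior 0.11, lik 0.5385, product 0.05923; [2] prior 0.33, lik 0.6, product 0.1980; [3] prior 0.56, lik 0.6, product 0.3360.
Normalizing constant = 0.59323; the posterior for Urn 2 is its product over the sum, 0.1980/0.59323 = 0.3338.

Posterior probability ≈ 0.3338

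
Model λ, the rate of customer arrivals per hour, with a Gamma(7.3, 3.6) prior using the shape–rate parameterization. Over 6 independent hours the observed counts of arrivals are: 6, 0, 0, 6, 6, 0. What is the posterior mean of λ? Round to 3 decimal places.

Posterior mean ≈ 2.635

The Poisson likelihood adds the total count to the shape and the number of exposure periods to the rate. Here ∑xᵢ = 18 and n = 6, so shape 7.3→25.3 and rate 3.6→9.6.
E[λ | data] = 25.3/9.6 = 2.635.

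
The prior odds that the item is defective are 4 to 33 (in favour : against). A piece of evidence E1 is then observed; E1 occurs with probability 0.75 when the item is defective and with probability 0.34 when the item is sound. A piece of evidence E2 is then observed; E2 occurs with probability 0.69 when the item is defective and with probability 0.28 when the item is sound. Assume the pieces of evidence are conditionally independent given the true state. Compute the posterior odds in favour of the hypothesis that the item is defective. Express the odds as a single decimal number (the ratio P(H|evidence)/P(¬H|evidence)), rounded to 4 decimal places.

Posterior odds ≈ 0.6589

Prior odds = 4/33 = 0.12121.
Likelihood ratio for E1 = 0.75/0.34 = 2.2059.
Likelihood ratio for E2 = 0.69/0.28 = 2.4643.
Posterior odds = prior odds × LR₁ × LR₂ = 0.65890.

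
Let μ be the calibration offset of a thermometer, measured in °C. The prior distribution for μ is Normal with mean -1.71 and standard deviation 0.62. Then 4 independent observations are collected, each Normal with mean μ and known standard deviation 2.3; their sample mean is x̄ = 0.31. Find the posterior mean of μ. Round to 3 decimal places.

Posterior mean ≈ -1.255

With known σ, the Normal prior is conjugate. Weight on the data is w = (n/σ²)/(n/σ² + 1/τ₀²) = 0.756144/(0.756144+2.60146) = 0.22520.
Posterior mean = w·x̄ + (1−w)·μ₀ = 0.22520·0.31 + 0.77480·-1.71 = -1.255.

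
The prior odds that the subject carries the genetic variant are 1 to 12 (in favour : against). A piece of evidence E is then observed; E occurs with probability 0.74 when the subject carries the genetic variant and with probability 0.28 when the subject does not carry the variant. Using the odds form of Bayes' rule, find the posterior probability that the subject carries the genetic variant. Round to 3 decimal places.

Prior odds = 1/12 = 0.083333.
Likelihood ratio for E = 0.74/0.28 = 2.6429.
Posterior odds = prior odds × LR = 0.22024.
Posterior probability = odds/(1+odds) = 0.22024/1.2202 = 0.180.

Posterior probability ≈ 0.180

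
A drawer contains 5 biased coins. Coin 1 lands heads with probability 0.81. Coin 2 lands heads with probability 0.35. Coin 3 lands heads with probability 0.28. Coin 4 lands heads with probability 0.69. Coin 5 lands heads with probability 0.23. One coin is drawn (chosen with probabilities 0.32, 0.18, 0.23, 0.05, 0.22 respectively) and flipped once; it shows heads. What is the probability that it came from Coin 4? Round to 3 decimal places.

Tabulate prior·likelihood by source: [1] prior 0.32, lik 0.81, product 0.2592; [2] prior 0.18, lik 0.35, product 0.06300; [3] prior 0.23, lik 0.28, product 0.06440; [4] prior 0.05, lik 0.69, product 0.03450; [5] prior 0.22, lik 0.23, product 0.05060.
Normalizing constant = 0.47170; the posterior for Coin 4 is its product over the sum, 0.03450/0.47170 = 0.073.

Posterior probability ≈ 0.073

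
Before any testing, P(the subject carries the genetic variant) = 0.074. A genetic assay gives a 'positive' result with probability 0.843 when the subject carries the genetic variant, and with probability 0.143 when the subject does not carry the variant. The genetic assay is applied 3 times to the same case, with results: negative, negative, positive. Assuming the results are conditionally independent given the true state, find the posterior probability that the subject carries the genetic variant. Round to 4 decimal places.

Posterior P(H) ≈ 0.0156

With H the event that the subject carries the genetic variant, the joint likelihood of the observed sequence is P(data|H) = 0.157·0.157·0.843 = 0.020779 and P(data|¬H) = 0.857·0.857·0.143 = 0.10503.
Bayes: P(H|data) = 0.074·0.020779 / (0.074·0.020779 + 0.926·0.10503) = 0.0015377/0.098792 = 0.0156.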